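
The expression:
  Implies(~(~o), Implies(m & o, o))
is always true.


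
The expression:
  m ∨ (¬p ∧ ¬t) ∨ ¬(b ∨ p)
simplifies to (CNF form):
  (m ∨ ¬p) ∧ (m ∨ ¬b ∨ ¬p) ∧ (m ∨ ¬b ∨ ¬t) ∧ (m ∨ ¬p ∨ ¬t)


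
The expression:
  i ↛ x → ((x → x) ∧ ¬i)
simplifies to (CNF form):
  x ∨ ¬i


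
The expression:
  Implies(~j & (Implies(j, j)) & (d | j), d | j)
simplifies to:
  True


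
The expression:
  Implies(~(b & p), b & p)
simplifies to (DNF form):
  b & p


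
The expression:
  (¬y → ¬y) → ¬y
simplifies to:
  ¬y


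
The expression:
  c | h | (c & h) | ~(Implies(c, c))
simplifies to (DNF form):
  c | h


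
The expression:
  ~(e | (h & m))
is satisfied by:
  {e: False, h: False, m: False}
  {m: True, e: False, h: False}
  {h: True, e: False, m: False}


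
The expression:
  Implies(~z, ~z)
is always true.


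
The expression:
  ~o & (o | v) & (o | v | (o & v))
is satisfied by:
  {v: True, o: False}


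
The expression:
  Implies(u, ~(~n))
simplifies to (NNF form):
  n | ~u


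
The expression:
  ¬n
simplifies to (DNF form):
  ¬n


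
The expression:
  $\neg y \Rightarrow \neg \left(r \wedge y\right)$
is always true.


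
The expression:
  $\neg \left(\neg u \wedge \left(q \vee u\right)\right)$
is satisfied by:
  {u: True, q: False}
  {q: False, u: False}
  {q: True, u: True}


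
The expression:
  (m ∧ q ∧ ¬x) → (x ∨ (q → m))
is always true.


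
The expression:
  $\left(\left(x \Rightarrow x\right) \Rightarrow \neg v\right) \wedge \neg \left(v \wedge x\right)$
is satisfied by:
  {v: False}


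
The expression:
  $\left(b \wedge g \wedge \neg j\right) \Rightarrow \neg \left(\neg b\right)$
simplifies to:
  $\text{True}$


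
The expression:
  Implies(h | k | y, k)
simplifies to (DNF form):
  k | (~h & ~y)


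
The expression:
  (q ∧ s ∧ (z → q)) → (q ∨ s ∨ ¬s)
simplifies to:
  True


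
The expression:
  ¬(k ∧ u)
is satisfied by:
  {u: False, k: False}
  {k: True, u: False}
  {u: True, k: False}


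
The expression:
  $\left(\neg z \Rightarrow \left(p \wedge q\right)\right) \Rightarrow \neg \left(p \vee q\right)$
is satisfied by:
  {p: False, q: False, z: False}
  {z: True, p: False, q: False}
  {q: True, p: False, z: False}
  {p: True, q: False, z: False}


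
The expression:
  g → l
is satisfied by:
  {l: True, g: False}
  {g: False, l: False}
  {g: True, l: True}


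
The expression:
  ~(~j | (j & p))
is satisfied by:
  {j: True, p: False}


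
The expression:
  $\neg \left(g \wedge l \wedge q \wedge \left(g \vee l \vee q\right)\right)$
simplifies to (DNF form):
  $\neg g \vee \neg l \vee \neg q$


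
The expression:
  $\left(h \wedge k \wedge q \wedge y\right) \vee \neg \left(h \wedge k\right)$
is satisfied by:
  {q: True, y: True, h: False, k: False}
  {q: True, y: False, h: False, k: False}
  {y: True, q: False, h: False, k: False}
  {q: False, y: False, h: False, k: False}
  {q: True, k: True, y: True, h: False}
  {q: True, k: True, y: False, h: False}
  {k: True, y: True, q: False, h: False}
  {k: True, q: False, y: False, h: False}
  {q: True, h: True, y: True, k: False}
  {q: True, h: True, y: False, k: False}
  {h: True, y: True, q: False, k: False}
  {h: True, q: False, y: False, k: False}
  {q: True, k: True, h: True, y: True}


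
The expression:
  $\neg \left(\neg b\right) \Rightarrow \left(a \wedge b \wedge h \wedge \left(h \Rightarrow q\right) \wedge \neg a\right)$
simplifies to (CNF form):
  $\neg b$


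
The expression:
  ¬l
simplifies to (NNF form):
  ¬l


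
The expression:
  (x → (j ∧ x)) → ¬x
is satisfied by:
  {x: False, j: False}
  {j: True, x: False}
  {x: True, j: False}


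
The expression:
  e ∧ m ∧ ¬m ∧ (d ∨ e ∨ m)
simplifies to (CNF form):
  False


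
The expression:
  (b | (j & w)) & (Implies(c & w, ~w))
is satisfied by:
  {b: True, j: True, w: False, c: False}
  {b: True, j: False, w: False, c: False}
  {c: True, b: True, j: True, w: False}
  {c: True, b: True, j: False, w: False}
  {w: True, b: True, j: True, c: False}
  {w: True, b: True, j: False, c: False}
  {w: True, j: True, b: False, c: False}


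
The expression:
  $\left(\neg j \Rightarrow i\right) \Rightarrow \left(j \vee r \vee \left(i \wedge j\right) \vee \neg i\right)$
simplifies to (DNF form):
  $j \vee r \vee \neg i$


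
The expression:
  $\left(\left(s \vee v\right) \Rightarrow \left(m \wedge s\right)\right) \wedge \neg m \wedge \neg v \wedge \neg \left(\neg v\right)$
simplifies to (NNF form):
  $\text{False}$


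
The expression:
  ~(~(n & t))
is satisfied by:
  {t: True, n: True}


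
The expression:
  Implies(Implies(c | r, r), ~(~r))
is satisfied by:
  {r: True, c: True}
  {r: True, c: False}
  {c: True, r: False}


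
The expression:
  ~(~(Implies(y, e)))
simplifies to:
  e | ~y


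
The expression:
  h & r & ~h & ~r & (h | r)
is never true.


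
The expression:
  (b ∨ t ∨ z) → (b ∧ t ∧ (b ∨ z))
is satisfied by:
  {b: True, t: True, z: False}
  {b: True, t: True, z: True}
  {z: False, b: False, t: False}


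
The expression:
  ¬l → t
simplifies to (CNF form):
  l ∨ t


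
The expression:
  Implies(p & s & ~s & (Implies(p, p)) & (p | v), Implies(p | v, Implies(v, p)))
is always true.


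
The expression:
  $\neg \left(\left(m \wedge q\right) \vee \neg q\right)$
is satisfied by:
  {q: True, m: False}


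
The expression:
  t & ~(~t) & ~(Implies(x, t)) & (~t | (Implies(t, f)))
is never true.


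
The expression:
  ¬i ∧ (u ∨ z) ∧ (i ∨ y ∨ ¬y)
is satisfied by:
  {z: True, u: True, i: False}
  {z: True, u: False, i: False}
  {u: True, z: False, i: False}


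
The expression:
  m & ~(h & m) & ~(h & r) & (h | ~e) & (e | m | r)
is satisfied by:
  {m: True, e: False, h: False}


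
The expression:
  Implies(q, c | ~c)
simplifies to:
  True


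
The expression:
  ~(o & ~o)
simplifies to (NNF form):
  True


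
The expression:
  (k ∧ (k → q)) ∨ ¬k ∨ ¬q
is always true.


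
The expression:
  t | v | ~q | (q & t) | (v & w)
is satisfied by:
  {t: True, v: True, q: False}
  {t: True, v: False, q: False}
  {v: True, t: False, q: False}
  {t: False, v: False, q: False}
  {q: True, t: True, v: True}
  {q: True, t: True, v: False}
  {q: True, v: True, t: False}


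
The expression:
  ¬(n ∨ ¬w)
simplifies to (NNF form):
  w ∧ ¬n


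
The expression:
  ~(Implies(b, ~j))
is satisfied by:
  {j: True, b: True}


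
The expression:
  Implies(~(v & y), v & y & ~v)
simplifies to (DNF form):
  v & y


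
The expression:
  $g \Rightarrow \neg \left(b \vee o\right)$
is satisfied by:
  {o: False, g: False, b: False}
  {b: True, o: False, g: False}
  {o: True, b: False, g: False}
  {b: True, o: True, g: False}
  {g: True, b: False, o: False}


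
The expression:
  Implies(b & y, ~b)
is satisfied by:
  {y: False, b: False}
  {b: True, y: False}
  {y: True, b: False}


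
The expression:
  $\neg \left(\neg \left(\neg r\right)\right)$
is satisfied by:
  {r: False}


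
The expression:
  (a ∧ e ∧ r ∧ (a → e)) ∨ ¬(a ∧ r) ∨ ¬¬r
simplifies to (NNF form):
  True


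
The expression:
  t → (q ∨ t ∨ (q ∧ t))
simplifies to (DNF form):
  True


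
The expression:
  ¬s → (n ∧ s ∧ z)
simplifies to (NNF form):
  s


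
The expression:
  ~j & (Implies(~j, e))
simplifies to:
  e & ~j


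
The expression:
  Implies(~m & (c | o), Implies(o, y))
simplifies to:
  m | y | ~o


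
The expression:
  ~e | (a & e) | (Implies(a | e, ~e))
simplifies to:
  a | ~e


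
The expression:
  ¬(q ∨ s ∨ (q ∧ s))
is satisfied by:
  {q: False, s: False}


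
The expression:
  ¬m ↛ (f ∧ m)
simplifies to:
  ¬m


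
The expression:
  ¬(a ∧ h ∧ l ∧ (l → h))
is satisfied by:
  {l: False, a: False, h: False}
  {h: True, l: False, a: False}
  {a: True, l: False, h: False}
  {h: True, a: True, l: False}
  {l: True, h: False, a: False}
  {h: True, l: True, a: False}
  {a: True, l: True, h: False}


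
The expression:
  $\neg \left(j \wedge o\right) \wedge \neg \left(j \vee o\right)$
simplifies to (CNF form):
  $\neg j \wedge \neg o$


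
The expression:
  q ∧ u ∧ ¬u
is never true.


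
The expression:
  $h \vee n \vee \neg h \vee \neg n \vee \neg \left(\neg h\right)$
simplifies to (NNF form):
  $\text{True}$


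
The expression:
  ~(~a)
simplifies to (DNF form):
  a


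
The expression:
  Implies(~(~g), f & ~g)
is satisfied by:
  {g: False}


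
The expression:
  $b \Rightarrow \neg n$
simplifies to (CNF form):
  $\neg b \vee \neg n$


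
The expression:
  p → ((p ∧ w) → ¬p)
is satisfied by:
  {p: False, w: False}
  {w: True, p: False}
  {p: True, w: False}


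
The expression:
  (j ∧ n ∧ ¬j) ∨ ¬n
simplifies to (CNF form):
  ¬n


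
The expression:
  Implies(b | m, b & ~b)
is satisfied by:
  {b: False, m: False}


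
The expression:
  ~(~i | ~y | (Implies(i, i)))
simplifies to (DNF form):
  False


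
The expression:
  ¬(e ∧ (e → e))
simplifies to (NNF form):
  ¬e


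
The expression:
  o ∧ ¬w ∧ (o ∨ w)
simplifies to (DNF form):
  o ∧ ¬w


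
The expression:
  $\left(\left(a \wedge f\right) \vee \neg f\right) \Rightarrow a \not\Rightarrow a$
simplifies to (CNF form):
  $f \wedge \neg a$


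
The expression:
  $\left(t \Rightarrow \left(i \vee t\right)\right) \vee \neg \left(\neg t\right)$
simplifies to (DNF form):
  $\text{True}$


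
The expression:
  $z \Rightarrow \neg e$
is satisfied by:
  {e: False, z: False}
  {z: True, e: False}
  {e: True, z: False}


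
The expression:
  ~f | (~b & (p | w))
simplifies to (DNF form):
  ~f | (p & ~b) | (w & ~b)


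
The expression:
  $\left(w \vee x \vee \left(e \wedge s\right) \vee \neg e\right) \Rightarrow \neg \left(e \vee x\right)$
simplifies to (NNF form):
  $\neg x \wedge \left(\neg e \vee \neg s\right) \wedge \left(\neg e \vee \neg w\right)$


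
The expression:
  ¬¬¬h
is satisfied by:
  {h: False}


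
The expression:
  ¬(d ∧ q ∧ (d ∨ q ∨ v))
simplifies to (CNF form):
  ¬d ∨ ¬q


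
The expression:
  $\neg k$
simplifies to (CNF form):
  $\neg k$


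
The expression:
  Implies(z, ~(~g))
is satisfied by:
  {g: True, z: False}
  {z: False, g: False}
  {z: True, g: True}


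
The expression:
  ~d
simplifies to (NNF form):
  ~d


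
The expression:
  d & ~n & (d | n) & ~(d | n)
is never true.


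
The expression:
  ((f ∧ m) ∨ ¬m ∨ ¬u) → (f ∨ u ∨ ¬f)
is always true.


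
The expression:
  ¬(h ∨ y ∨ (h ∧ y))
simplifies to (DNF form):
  ¬h ∧ ¬y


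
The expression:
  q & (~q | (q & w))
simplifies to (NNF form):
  q & w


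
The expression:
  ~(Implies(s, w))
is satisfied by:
  {s: True, w: False}


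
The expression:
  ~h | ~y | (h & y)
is always true.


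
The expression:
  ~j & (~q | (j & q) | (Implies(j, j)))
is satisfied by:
  {j: False}


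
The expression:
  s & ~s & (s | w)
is never true.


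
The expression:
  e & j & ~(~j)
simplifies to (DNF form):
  e & j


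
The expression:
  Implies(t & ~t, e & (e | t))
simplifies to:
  True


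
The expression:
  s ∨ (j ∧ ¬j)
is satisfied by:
  {s: True}


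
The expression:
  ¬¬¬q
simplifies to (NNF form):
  ¬q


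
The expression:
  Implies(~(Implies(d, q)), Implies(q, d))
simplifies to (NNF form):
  True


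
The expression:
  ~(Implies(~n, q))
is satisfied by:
  {n: False, q: False}


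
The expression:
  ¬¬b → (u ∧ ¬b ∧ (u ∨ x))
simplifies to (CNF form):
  ¬b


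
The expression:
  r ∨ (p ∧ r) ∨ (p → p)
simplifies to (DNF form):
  True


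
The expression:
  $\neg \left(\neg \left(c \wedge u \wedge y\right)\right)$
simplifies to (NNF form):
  $c \wedge u \wedge y$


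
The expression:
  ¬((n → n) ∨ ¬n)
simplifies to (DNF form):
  False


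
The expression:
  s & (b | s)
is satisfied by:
  {s: True}


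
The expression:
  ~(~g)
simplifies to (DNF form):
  g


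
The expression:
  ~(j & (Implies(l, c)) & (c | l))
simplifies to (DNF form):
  ~c | ~j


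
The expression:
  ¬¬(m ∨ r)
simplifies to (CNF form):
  m ∨ r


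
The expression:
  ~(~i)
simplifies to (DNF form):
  i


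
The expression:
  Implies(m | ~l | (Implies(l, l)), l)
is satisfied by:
  {l: True}


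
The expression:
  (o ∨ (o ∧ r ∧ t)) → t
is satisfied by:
  {t: True, o: False}
  {o: False, t: False}
  {o: True, t: True}


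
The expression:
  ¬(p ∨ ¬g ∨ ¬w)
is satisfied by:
  {w: True, g: True, p: False}


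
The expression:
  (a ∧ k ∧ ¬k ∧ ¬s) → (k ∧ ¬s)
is always true.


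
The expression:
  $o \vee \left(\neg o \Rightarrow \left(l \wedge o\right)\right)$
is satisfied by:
  {o: True}


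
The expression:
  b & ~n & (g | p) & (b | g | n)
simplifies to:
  b & ~n & (g | p)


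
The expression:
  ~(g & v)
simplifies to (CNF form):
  ~g | ~v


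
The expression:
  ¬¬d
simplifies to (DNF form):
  d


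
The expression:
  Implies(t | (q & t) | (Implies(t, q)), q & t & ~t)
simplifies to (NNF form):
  False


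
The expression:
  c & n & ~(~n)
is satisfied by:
  {c: True, n: True}


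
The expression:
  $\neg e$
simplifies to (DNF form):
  $\neg e$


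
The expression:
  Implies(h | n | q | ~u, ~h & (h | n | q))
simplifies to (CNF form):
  ~h & (n | q | u)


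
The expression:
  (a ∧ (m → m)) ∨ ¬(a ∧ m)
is always true.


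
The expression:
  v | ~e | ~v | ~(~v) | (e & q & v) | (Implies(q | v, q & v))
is always true.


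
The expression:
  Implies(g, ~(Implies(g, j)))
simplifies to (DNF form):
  ~g | ~j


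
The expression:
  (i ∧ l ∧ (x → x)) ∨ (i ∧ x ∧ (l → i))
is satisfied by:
  {i: True, x: True, l: True}
  {i: True, x: True, l: False}
  {i: True, l: True, x: False}


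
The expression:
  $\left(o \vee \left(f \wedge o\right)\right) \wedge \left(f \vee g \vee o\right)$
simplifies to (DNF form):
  $o$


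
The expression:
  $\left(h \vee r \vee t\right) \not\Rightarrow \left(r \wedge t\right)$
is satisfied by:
  {h: True, r: False, t: False}
  {t: True, h: True, r: False}
  {t: True, h: False, r: False}
  {r: True, h: True, t: False}
  {r: True, h: False, t: False}


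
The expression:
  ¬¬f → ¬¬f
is always true.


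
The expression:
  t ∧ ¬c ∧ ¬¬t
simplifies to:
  t ∧ ¬c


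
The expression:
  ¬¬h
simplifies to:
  h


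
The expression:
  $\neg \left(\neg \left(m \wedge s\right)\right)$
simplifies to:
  $m \wedge s$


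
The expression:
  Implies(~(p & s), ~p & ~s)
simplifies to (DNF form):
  (p & s) | (~p & ~s)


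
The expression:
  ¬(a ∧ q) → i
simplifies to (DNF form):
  i ∨ (a ∧ q)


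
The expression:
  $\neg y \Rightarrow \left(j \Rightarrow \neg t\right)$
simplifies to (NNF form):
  $y \vee \neg j \vee \neg t$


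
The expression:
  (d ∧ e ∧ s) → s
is always true.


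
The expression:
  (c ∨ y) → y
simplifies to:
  y ∨ ¬c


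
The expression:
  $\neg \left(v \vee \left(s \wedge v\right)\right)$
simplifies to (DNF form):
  $\neg v$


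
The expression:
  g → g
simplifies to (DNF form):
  True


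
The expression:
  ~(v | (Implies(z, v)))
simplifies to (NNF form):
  z & ~v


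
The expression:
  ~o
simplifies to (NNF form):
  ~o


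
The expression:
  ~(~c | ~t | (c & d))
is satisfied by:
  {t: True, c: True, d: False}


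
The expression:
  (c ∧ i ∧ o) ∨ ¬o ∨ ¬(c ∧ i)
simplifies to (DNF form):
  True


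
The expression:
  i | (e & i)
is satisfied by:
  {i: True}


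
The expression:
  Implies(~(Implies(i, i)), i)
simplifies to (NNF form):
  True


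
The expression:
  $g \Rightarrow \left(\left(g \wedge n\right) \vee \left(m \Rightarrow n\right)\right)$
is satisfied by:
  {n: True, g: False, m: False}
  {g: False, m: False, n: False}
  {n: True, m: True, g: False}
  {m: True, g: False, n: False}
  {n: True, g: True, m: False}
  {g: True, n: False, m: False}
  {n: True, m: True, g: True}


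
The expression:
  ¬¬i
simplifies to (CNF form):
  i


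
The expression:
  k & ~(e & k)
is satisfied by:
  {k: True, e: False}


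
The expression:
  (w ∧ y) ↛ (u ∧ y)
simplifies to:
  w ∧ y ∧ ¬u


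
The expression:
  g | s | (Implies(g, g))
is always true.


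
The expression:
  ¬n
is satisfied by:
  {n: False}


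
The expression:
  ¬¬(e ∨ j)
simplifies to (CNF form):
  e ∨ j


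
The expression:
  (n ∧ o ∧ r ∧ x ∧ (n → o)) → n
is always true.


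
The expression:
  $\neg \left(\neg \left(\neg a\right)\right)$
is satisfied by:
  {a: False}


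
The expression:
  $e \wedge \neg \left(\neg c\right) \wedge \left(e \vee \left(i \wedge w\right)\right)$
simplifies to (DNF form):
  $c \wedge e$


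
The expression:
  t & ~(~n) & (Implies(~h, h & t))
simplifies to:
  h & n & t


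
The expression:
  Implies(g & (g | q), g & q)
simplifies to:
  q | ~g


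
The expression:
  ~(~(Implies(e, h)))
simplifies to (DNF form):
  h | ~e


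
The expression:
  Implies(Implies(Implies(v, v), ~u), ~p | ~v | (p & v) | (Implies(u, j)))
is always true.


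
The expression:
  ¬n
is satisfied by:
  {n: False}


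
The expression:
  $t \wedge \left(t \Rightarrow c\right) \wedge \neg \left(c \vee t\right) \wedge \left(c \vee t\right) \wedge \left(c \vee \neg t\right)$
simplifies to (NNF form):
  $\text{False}$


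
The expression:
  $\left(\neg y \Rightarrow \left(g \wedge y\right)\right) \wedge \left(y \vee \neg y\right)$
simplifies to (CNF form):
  $y$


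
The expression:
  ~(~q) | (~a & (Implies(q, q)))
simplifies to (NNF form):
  q | ~a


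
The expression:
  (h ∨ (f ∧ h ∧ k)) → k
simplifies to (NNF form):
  k ∨ ¬h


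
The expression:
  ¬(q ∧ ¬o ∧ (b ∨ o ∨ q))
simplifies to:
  o ∨ ¬q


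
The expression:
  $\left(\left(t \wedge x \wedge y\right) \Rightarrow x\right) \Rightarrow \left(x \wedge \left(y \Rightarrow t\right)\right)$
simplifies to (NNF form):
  $x \wedge \left(t \vee \neg y\right)$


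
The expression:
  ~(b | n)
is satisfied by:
  {n: False, b: False}


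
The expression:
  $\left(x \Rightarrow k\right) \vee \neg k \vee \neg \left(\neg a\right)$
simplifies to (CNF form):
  $\text{True}$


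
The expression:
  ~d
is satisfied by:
  {d: False}


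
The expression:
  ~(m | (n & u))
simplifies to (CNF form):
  ~m & (~n | ~u)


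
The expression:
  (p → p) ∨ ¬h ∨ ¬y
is always true.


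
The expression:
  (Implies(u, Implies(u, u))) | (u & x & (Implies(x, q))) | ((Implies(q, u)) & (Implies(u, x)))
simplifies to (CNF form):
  True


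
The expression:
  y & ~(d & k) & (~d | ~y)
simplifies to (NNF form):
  y & ~d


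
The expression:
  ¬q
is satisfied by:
  {q: False}


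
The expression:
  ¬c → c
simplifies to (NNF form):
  c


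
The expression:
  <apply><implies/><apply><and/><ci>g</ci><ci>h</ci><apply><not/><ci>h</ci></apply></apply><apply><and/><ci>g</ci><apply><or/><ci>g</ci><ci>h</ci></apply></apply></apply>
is always true.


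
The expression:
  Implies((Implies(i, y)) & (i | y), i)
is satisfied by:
  {i: True, y: False}
  {y: False, i: False}
  {y: True, i: True}


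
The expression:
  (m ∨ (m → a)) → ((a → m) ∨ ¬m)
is always true.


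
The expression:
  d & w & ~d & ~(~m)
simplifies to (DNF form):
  False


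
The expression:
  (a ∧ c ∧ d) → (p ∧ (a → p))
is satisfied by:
  {p: True, c: False, a: False, d: False}
  {d: False, c: False, p: False, a: False}
  {d: True, p: True, c: False, a: False}
  {d: True, c: False, p: False, a: False}
  {a: True, p: True, d: False, c: False}
  {a: True, d: False, c: False, p: False}
  {a: True, d: True, p: True, c: False}
  {a: True, d: True, c: False, p: False}
  {p: True, c: True, a: False, d: False}
  {c: True, a: False, p: False, d: False}
  {d: True, c: True, p: True, a: False}
  {d: True, c: True, a: False, p: False}
  {p: True, c: True, a: True, d: False}
  {c: True, a: True, d: False, p: False}
  {d: True, c: True, a: True, p: True}


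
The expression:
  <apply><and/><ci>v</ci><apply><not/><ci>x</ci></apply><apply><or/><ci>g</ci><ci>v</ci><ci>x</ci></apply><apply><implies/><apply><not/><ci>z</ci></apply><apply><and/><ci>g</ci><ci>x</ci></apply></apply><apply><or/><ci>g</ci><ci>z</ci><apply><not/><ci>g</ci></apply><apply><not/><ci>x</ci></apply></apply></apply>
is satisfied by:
  {z: True, v: True, x: False}


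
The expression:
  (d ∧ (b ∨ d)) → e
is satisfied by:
  {e: True, d: False}
  {d: False, e: False}
  {d: True, e: True}


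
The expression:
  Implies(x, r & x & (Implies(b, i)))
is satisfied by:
  {r: True, i: True, x: False, b: False}
  {r: True, i: False, x: False, b: False}
  {r: True, b: True, i: True, x: False}
  {r: True, b: True, i: False, x: False}
  {i: True, b: False, x: False, r: False}
  {i: False, b: False, x: False, r: False}
  {b: True, i: True, x: False, r: False}
  {b: True, i: False, x: False, r: False}
  {r: True, x: True, i: True, b: False}
  {r: True, x: True, i: False, b: False}
  {r: True, b: True, x: True, i: True}


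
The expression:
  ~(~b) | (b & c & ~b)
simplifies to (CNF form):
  b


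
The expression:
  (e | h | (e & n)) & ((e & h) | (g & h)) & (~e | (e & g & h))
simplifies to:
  g & h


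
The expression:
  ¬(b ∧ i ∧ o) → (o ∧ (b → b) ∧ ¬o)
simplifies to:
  b ∧ i ∧ o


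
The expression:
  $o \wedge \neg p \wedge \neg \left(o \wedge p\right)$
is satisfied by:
  {o: True, p: False}


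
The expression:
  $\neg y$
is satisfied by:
  {y: False}


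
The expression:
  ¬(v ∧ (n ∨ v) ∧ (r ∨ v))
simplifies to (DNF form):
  ¬v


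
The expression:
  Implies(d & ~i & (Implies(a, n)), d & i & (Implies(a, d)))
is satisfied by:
  {i: True, a: True, n: False, d: False}
  {i: True, n: False, d: False, a: False}
  {i: True, a: True, n: True, d: False}
  {i: True, n: True, d: False, a: False}
  {a: True, n: False, d: False, i: False}
  {a: False, n: False, d: False, i: False}
  {a: True, n: True, d: False, i: False}
  {n: True, a: False, d: False, i: False}
  {a: True, d: True, i: True, n: False}
  {d: True, i: True, a: False, n: False}
  {a: True, d: True, i: True, n: True}
  {d: True, i: True, n: True, a: False}
  {d: True, a: True, i: False, n: False}


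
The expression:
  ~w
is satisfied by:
  {w: False}


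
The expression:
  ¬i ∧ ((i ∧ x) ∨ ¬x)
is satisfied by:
  {x: False, i: False}


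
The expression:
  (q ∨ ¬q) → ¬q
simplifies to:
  ¬q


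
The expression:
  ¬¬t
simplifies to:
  t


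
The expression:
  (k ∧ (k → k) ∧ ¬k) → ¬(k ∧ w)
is always true.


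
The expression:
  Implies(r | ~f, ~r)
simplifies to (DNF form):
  ~r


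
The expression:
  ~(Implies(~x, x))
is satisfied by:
  {x: False}


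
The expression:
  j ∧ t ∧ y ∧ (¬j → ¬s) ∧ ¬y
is never true.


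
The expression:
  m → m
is always true.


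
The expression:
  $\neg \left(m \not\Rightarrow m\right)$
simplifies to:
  $\text{True}$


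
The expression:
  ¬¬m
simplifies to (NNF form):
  m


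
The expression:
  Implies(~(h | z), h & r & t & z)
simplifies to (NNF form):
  h | z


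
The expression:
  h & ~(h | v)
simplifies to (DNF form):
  False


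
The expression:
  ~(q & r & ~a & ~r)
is always true.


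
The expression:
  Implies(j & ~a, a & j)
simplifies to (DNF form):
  a | ~j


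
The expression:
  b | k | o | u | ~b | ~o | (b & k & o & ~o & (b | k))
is always true.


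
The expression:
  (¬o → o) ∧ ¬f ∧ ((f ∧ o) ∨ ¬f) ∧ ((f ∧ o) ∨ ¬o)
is never true.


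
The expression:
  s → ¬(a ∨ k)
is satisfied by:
  {a: False, s: False, k: False}
  {k: True, a: False, s: False}
  {a: True, k: False, s: False}
  {k: True, a: True, s: False}
  {s: True, k: False, a: False}


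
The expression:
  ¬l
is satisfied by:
  {l: False}


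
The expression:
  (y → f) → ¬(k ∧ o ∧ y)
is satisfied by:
  {k: False, o: False, y: False, f: False}
  {f: True, k: False, o: False, y: False}
  {y: True, k: False, o: False, f: False}
  {f: True, y: True, k: False, o: False}
  {o: True, f: False, k: False, y: False}
  {f: True, o: True, k: False, y: False}
  {y: True, o: True, f: False, k: False}
  {f: True, y: True, o: True, k: False}
  {k: True, y: False, o: False, f: False}
  {f: True, k: True, y: False, o: False}
  {y: True, k: True, f: False, o: False}
  {f: True, y: True, k: True, o: False}
  {o: True, k: True, y: False, f: False}
  {f: True, o: True, k: True, y: False}
  {y: True, o: True, k: True, f: False}


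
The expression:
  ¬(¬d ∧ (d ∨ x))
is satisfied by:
  {d: True, x: False}
  {x: False, d: False}
  {x: True, d: True}


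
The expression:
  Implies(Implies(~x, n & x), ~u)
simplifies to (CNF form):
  ~u | ~x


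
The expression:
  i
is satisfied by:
  {i: True}


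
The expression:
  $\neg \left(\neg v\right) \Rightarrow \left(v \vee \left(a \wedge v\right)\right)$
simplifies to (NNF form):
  $\text{True}$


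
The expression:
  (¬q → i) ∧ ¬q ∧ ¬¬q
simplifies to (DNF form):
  False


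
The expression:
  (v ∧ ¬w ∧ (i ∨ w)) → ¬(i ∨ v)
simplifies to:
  w ∨ ¬i ∨ ¬v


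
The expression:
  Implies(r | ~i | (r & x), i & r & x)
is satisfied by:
  {i: True, x: True, r: False}
  {i: True, x: False, r: False}
  {i: True, r: True, x: True}


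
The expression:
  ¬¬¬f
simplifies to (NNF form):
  ¬f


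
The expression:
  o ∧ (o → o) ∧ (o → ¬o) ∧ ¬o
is never true.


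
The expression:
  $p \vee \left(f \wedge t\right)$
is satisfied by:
  {p: True, f: True, t: True}
  {p: True, f: True, t: False}
  {p: True, t: True, f: False}
  {p: True, t: False, f: False}
  {f: True, t: True, p: False}


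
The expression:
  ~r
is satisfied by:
  {r: False}


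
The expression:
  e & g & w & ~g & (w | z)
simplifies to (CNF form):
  False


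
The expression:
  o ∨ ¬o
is always true.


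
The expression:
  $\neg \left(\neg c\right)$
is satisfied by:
  {c: True}


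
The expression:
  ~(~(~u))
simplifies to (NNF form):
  ~u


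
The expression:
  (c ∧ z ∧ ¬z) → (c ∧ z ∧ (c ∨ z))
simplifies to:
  True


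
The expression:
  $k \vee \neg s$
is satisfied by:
  {k: True, s: False}
  {s: False, k: False}
  {s: True, k: True}


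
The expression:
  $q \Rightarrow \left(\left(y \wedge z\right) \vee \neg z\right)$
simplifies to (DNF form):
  $y \vee \neg q \vee \neg z$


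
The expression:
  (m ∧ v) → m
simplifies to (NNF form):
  True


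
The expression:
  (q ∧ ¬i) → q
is always true.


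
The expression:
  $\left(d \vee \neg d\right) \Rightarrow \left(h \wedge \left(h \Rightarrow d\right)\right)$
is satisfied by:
  {h: True, d: True}


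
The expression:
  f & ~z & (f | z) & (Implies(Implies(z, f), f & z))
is never true.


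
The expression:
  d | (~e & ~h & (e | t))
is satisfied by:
  {d: True, t: True, e: False, h: False}
  {d: True, e: False, h: False, t: False}
  {d: True, t: True, h: True, e: False}
  {d: True, h: True, e: False, t: False}
  {d: True, t: True, e: True, h: False}
  {d: True, e: True, h: False, t: False}
  {d: True, t: True, h: True, e: True}
  {d: True, h: True, e: True, t: False}
  {t: True, e: False, h: False, d: False}


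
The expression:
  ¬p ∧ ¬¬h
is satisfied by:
  {h: True, p: False}


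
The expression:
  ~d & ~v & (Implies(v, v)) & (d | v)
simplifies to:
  False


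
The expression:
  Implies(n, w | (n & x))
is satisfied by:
  {x: True, w: True, n: False}
  {x: True, w: False, n: False}
  {w: True, x: False, n: False}
  {x: False, w: False, n: False}
  {x: True, n: True, w: True}
  {x: True, n: True, w: False}
  {n: True, w: True, x: False}


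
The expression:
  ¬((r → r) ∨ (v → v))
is never true.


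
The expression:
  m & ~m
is never true.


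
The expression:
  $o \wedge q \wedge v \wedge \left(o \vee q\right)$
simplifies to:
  $o \wedge q \wedge v$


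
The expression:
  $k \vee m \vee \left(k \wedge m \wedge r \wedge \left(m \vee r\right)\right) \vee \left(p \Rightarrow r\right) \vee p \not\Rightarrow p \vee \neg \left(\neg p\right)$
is always true.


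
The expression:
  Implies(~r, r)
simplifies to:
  r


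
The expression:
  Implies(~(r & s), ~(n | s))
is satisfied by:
  {r: True, n: False, s: False}
  {r: False, n: False, s: False}
  {s: True, r: True, n: False}
  {s: True, n: True, r: True}


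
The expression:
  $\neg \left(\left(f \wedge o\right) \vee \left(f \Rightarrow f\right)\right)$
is never true.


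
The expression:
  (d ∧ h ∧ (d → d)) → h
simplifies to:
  True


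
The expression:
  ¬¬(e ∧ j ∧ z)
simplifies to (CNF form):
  e ∧ j ∧ z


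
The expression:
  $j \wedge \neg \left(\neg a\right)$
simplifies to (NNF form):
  $a \wedge j$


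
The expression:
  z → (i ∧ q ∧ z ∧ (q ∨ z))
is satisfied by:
  {q: True, i: True, z: False}
  {q: True, i: False, z: False}
  {i: True, q: False, z: False}
  {q: False, i: False, z: False}
  {q: True, z: True, i: True}


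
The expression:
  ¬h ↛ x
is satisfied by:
  {x: True, h: False}
  {h: False, x: False}
  {h: True, x: True}


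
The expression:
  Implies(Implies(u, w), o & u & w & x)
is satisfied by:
  {o: True, x: True, u: True, w: False}
  {o: True, u: True, x: False, w: False}
  {x: True, u: True, o: False, w: False}
  {u: True, o: False, x: False, w: False}
  {o: True, w: True, x: True, u: True}


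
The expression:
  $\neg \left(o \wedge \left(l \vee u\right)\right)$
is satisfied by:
  {u: False, o: False, l: False}
  {l: True, u: False, o: False}
  {u: True, l: False, o: False}
  {l: True, u: True, o: False}
  {o: True, l: False, u: False}


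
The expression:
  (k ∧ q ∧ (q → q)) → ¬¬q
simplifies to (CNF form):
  True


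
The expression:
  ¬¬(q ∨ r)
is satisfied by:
  {r: True, q: True}
  {r: True, q: False}
  {q: True, r: False}


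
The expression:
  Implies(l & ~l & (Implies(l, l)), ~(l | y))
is always true.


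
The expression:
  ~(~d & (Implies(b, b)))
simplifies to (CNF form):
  d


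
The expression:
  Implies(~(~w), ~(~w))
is always true.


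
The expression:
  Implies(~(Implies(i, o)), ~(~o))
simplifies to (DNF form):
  o | ~i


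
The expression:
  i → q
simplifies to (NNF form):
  q ∨ ¬i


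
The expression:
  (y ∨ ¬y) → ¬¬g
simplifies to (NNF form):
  g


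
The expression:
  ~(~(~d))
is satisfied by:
  {d: False}


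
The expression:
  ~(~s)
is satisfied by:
  {s: True}


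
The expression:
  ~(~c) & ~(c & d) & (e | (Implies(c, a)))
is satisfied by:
  {c: True, a: True, e: True, d: False}
  {c: True, a: True, d: False, e: False}
  {c: True, e: True, d: False, a: False}


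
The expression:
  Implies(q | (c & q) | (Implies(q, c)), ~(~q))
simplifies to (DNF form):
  q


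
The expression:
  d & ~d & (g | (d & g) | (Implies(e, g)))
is never true.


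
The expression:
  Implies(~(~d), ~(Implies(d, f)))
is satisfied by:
  {d: False, f: False}
  {f: True, d: False}
  {d: True, f: False}


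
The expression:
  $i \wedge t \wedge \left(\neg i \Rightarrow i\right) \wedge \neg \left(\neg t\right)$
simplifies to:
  $i \wedge t$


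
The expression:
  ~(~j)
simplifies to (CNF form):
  j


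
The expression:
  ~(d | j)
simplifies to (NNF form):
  ~d & ~j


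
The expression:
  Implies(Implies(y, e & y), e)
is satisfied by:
  {y: True, e: True}
  {y: True, e: False}
  {e: True, y: False}


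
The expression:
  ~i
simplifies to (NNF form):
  ~i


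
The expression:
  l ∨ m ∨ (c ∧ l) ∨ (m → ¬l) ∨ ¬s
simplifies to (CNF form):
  True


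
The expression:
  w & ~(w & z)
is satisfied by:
  {w: True, z: False}


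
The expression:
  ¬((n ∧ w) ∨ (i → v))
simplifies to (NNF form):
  i ∧ ¬v ∧ (¬n ∨ ¬w)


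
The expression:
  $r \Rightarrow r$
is always true.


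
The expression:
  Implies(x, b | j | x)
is always true.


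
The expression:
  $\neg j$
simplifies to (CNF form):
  $\neg j$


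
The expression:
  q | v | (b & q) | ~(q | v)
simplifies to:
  True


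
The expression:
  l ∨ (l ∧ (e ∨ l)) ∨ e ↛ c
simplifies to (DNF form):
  l ∨ (e ∧ ¬c)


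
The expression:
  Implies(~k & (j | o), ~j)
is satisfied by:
  {k: True, j: False}
  {j: False, k: False}
  {j: True, k: True}


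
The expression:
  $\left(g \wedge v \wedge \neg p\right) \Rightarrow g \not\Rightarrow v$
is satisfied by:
  {p: True, g: False, v: False}
  {g: False, v: False, p: False}
  {p: True, v: True, g: False}
  {v: True, g: False, p: False}
  {p: True, g: True, v: False}
  {g: True, p: False, v: False}
  {p: True, v: True, g: True}


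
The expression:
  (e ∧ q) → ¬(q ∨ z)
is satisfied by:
  {e: False, q: False}
  {q: True, e: False}
  {e: True, q: False}


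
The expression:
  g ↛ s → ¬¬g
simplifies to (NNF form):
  True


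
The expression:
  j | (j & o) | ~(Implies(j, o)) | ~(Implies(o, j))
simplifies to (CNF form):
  j | o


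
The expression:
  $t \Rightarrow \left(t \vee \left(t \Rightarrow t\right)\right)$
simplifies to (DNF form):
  $\text{True}$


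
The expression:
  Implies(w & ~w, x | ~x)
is always true.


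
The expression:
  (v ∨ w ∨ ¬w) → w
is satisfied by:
  {w: True}


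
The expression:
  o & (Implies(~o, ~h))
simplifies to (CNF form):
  o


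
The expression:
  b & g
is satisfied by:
  {b: True, g: True}


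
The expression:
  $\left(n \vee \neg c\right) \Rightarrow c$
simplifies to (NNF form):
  $c$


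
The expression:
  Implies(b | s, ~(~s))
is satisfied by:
  {s: True, b: False}
  {b: False, s: False}
  {b: True, s: True}


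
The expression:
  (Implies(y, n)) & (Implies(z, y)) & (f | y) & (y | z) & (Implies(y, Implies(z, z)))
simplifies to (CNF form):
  n & y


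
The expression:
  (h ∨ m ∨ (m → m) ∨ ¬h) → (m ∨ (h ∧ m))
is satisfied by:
  {m: True}


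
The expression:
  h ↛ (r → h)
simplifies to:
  False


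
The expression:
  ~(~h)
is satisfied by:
  {h: True}


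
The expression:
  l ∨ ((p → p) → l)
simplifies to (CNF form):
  l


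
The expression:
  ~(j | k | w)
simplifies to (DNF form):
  ~j & ~k & ~w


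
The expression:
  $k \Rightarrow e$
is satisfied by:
  {e: True, k: False}
  {k: False, e: False}
  {k: True, e: True}


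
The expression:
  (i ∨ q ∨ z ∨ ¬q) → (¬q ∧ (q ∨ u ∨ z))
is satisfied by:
  {z: True, u: True, q: False}
  {z: True, u: False, q: False}
  {u: True, z: False, q: False}


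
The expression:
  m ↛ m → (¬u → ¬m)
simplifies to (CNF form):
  True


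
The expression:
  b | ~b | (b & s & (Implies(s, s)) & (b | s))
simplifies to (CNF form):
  True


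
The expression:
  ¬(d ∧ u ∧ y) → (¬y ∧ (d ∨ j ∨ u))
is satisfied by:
  {u: True, d: True, j: True, y: False}
  {u: True, d: True, j: False, y: False}
  {u: True, j: True, d: False, y: False}
  {u: True, j: False, d: False, y: False}
  {d: True, j: True, u: False, y: False}
  {d: True, j: False, u: False, y: False}
  {j: True, u: False, d: False, y: False}
  {y: True, u: True, d: True, j: True}
  {y: True, u: True, d: True, j: False}


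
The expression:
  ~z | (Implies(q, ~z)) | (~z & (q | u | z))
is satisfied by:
  {q: False, z: False}
  {z: True, q: False}
  {q: True, z: False}


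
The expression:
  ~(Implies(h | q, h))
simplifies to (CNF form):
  q & ~h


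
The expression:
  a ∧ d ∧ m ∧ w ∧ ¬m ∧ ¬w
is never true.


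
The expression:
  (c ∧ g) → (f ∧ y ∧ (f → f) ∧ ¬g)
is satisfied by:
  {g: False, c: False}
  {c: True, g: False}
  {g: True, c: False}


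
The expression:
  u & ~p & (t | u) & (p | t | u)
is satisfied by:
  {u: True, p: False}


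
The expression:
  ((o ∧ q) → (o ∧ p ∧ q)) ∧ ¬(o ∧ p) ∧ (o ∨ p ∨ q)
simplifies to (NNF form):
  (p ∧ ¬o) ∨ (q ∧ ¬o) ∨ (o ∧ ¬p ∧ ¬q)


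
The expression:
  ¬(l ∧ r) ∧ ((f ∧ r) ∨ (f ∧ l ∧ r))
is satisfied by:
  {r: True, f: True, l: False}


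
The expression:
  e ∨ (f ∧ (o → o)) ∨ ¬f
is always true.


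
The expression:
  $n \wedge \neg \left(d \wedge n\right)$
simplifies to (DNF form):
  $n \wedge \neg d$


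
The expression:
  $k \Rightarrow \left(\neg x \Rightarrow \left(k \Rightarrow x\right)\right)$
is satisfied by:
  {x: True, k: False}
  {k: False, x: False}
  {k: True, x: True}


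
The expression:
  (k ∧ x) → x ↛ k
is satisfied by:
  {k: False, x: False}
  {x: True, k: False}
  {k: True, x: False}


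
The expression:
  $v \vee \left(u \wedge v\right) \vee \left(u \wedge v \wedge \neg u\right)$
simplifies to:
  $v$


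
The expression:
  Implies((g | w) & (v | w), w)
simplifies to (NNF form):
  w | ~g | ~v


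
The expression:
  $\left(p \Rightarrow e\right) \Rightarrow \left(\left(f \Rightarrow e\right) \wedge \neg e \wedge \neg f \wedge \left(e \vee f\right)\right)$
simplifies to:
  $p \wedge \neg e$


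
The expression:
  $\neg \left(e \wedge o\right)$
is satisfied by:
  {e: False, o: False}
  {o: True, e: False}
  {e: True, o: False}


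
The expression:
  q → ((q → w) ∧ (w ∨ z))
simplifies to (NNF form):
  w ∨ ¬q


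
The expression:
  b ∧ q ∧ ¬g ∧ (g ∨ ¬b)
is never true.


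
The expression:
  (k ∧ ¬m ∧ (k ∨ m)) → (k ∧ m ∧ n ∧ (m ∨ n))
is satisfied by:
  {m: True, k: False}
  {k: False, m: False}
  {k: True, m: True}


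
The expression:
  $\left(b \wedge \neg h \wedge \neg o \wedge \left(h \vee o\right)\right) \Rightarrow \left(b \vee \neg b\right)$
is always true.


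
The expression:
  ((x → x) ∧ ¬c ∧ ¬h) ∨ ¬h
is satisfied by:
  {h: False}


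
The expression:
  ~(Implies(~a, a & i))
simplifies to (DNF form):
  ~a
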